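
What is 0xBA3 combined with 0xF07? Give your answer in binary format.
Convert 0xBA3 (hexadecimal) → 11×256 + 10×16 + 3 = 2979 (decimal)
Convert 0xF07 (hexadecimal) → 15×256 + 7 = 3847 (decimal)
Compute 2979 + 3847 = 6826
Convert 6826 (decimal) → 6826 = 4096 + 2048 + 512 + 128 + 32 + 8 + 2 → 0b1101010101010 (binary)
0b1101010101010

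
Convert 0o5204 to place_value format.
Convert 0o5204 (octal) → 5×512 + 2×64 + 4 = 2692 (decimal)
Convert 2692 (decimal) → 2692 = 2×1000 + 6×100 + 9×10 + 2 → 2 thousands, 6 hundreds, 9 tens, 2 ones (place-value notation)
2 thousands, 6 hundreds, 9 tens, 2 ones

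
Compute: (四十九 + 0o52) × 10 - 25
Convert 四十九 (Chinese numeral) → 4×10 + 9 = 49 (decimal)
Convert 0o52 (octal) → 5×8 + 2 = 42 (decimal)
Expression in decimal: (49 + 42) × 10 - 25
Parentheses first: 49 + 42 = 91
Multiply: 91 × 10 = 910
Subtract: 910 - 25 = 885
885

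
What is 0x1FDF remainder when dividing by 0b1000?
Convert 0x1FDF (hexadecimal) → 1×4096 + 15×256 + 13×16 + 15 = 8159 (decimal)
Convert 0b1000 (binary) → 8 (decimal)
Compute 8159 mod 8 = 7
7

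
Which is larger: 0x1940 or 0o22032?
Convert 0x1940 (hexadecimal) → 1×4096 + 9×256 + 4×16 = 6464 (decimal)
Convert 0o22032 (octal) → 2×4096 + 2×512 + 3×8 + 2 = 9242 (decimal)
Compare 6464 vs 9242: larger = 9242
9242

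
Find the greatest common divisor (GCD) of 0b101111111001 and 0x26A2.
Convert 0b101111111001 (binary) → 2048 + 512 + 256 + 128 + 64 + 32 + 16 + 8 + 1 = 3065 (decimal)
Convert 0x26A2 (hexadecimal) → 2×4096 + 6×256 + 10×16 + 2 = 9890 (decimal)
Compute gcd(3065, 9890) = 5
5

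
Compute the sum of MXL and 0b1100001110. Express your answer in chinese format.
Convert MXL (Roman numeral) → 1000 + 40 = 1040 (decimal)
Convert 0b1100001110 (binary) → 512 + 256 + 8 + 4 + 2 = 782 (decimal)
Compute 1040 + 782 = 1822
Convert 1822 (decimal) → 1822 = 1×1000 + 8×100 + 2×10 + 2 → 一千八百二十二 (Chinese numeral)
一千八百二十二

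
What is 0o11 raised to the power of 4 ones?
Convert 0o11 (octal) → 1×8 + 1 = 9 (decimal)
Convert 4 ones (place-value notation) → 4 (decimal)
Compute 9 ^ 4 = 6561
6561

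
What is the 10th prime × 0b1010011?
Convert the 10th prime (prime index) → 29 (decimal)
Convert 0b1010011 (binary) → 64 + 16 + 2 + 1 = 83 (decimal)
Compute 29 × 83 = 2407
2407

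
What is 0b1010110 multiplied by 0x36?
Convert 0b1010110 (binary) → 64 + 16 + 4 + 2 = 86 (decimal)
Convert 0x36 (hexadecimal) → 3×16 + 6 = 54 (decimal)
Compute 86 × 54 = 4644
4644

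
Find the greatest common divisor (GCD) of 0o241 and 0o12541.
Convert 0o241 (octal) → 2×64 + 4×8 + 1 = 161 (decimal)
Convert 0o12541 (octal) → 1×4096 + 2×512 + 5×64 + 4×8 + 1 = 5473 (decimal)
Compute gcd(161, 5473) = 1
1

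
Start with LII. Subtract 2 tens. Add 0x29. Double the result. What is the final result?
Convert LII (Roman numeral) → 50 + 1 + 1 = 52 (decimal)
Start: 52
Convert 2 tens (place-value notation) → 2×10 = 20 (decimal)
52 - 20 = 32
Convert 0x29 (hexadecimal) → 2×16 + 9 = 41 (decimal)
32 + 41 = 73
73 × 2 = 146
146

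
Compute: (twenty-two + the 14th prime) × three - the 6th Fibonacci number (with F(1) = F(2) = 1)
Convert twenty-two (English words) → 22 (decimal)
Convert the 14th prime (prime index) → 43 (decimal)
Convert three (English words) → 3 (decimal)
Convert the 6th Fibonacci number (with F(1) = F(2) = 1) (Fibonacci index) → 1, 1, 2, 3, 5, 8 → 8 (decimal)
Expression in decimal: (22 + 43) × 3 - 8
Parentheses first: 22 + 43 = 65
Multiply: 65 × 3 = 195
Subtract: 195 - 8 = 187
187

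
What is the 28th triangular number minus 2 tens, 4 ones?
The 28th triangular number = 28×29/2 = 406
Convert 2 tens, 4 ones (place-value notation) → 2×10 + 4 = 24 (decimal)
Compute 406 - 24 = 382
382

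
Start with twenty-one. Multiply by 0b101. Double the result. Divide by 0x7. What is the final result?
Convert twenty-one (English words) → 21 (decimal)
Start: 21
Convert 0b101 (binary) → 4 + 1 = 5 (decimal)
21 × 5 = 105
105 × 2 = 210
Convert 0x7 (hexadecimal) → 7 (decimal)
210 ÷ 7 = 30
30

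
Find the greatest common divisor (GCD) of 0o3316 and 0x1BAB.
Convert 0o3316 (octal) → 3×512 + 3×64 + 1×8 + 6 = 1742 (decimal)
Convert 0x1BAB (hexadecimal) → 1×4096 + 11×256 + 10×16 + 11 = 7083 (decimal)
Compute gcd(1742, 7083) = 1
1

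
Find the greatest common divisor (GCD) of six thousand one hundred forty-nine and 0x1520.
Convert six thousand one hundred forty-nine (English words) → 6×1000 + 1×100 + 49 = 6149 (decimal)
Convert 0x1520 (hexadecimal) → 1×4096 + 5×256 + 2×16 = 5408 (decimal)
Compute gcd(6149, 5408) = 13
13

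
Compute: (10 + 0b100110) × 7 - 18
Convert 0b100110 (binary) → 32 + 4 + 2 = 38 (decimal)
Expression in decimal: (10 + 38) × 7 - 18
Parentheses first: 10 + 38 = 48
Multiply: 48 × 7 = 336
Subtract: 336 - 18 = 318
318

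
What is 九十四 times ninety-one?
Convert 九十四 (Chinese numeral) → 9×10 + 4 = 94 (decimal)
Convert ninety-one (English words) → 91 (decimal)
Compute 94 × 91 = 8554
8554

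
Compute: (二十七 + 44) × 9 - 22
Convert 二十七 (Chinese numeral) → 2×10 + 7 = 27 (decimal)
Expression in decimal: (27 + 44) × 9 - 22
Parentheses first: 27 + 44 = 71
Multiply: 71 × 9 = 639
Subtract: 639 - 22 = 617
617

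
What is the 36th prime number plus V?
The 36th prime number = 151
Convert V (Roman numeral) → 5 (decimal)
Compute 151 + 5 = 156
156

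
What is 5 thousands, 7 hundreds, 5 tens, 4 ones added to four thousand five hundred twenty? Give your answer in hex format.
Convert 5 thousands, 7 hundreds, 5 tens, 4 ones (place-value notation) → 5×1000 + 7×100 + 5×10 + 4 = 5754 (decimal)
Convert four thousand five hundred twenty (English words) → 4×1000 + 5×100 + 20 = 4520 (decimal)
Compute 5754 + 4520 = 10274
Convert 10274 (decimal) → 10274 = 2×4096 + 8×256 + 2×16 + 2 → 0x2822 (hexadecimal)
0x2822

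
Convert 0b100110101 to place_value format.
Convert 0b100110101 (binary) → 256 + 32 + 16 + 4 + 1 = 309 (decimal)
Convert 309 (decimal) → 309 = 3×100 + 9 → 3 hundreds, 9 ones (place-value notation)
3 hundreds, 9 ones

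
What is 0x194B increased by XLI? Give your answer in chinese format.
Convert 0x194B (hexadecimal) → 1×4096 + 9×256 + 4×16 + 11 = 6475 (decimal)
Convert XLI (Roman numeral) → 40 + 1 = 41 (decimal)
Compute 6475 + 41 = 6516
Convert 6516 (decimal) → 6516 = 6×1000 + 5×100 + 1×10 + 6 → 六千五百一十六 (Chinese numeral)
六千五百一十六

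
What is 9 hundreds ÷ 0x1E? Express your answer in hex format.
Convert 9 hundreds (place-value notation) → 9×100 = 900 (decimal)
Convert 0x1E (hexadecimal) → 1×16 + 14 = 30 (decimal)
Compute 900 ÷ 30 = 30
Convert 30 (decimal) → 30 = 1×16 + 14 → 0x1E (hexadecimal)
0x1E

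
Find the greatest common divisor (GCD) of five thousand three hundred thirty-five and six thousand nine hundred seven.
Convert five thousand three hundred thirty-five (English words) → 5×1000 + 3×100 + 35 = 5335 (decimal)
Convert six thousand nine hundred seven (English words) → 6×1000 + 9×100 + 7 = 6907 (decimal)
Compute gcd(5335, 6907) = 1
1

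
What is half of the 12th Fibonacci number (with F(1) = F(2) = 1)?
The 12th Fibonacci number (with F(1) = F(2) = 1): 1, 1, 2, 3, 5, 8, 13, 21, 34, 55, 89, 144 → 144
Compute 144 ÷ 2 = 72
72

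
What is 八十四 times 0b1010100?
Convert 八十四 (Chinese numeral) → 8×10 + 4 = 84 (decimal)
Convert 0b1010100 (binary) → 64 + 16 + 4 = 84 (decimal)
Compute 84 × 84 = 7056
7056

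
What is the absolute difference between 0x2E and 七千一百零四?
Convert 0x2E (hexadecimal) → 2×16 + 14 = 46 (decimal)
Convert 七千一百零四 (Chinese numeral) → 7×1000 + 1×100 + 4 = 7104 (decimal)
Compute |46 - 7104| = 7058
7058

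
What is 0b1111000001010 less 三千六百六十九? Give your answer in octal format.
Convert 0b1111000001010 (binary) → 4096 + 2048 + 1024 + 512 + 8 + 2 = 7690 (decimal)
Convert 三千六百六十九 (Chinese numeral) → 3×1000 + 6×100 + 6×10 + 9 = 3669 (decimal)
Compute 7690 - 3669 = 4021
Convert 4021 (decimal) → 4021 = 7×512 + 6×64 + 6×8 + 5 → 0o7665 (octal)
0o7665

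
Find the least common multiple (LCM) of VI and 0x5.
Convert VI (Roman numeral) → 5 + 1 = 6 (decimal)
Convert 0x5 (hexadecimal) → 5 (decimal)
Compute lcm(6, 5) = 30
30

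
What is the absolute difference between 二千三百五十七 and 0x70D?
Convert 二千三百五十七 (Chinese numeral) → 2×1000 + 3×100 + 5×10 + 7 = 2357 (decimal)
Convert 0x70D (hexadecimal) → 7×256 + 13 = 1805 (decimal)
Compute |2357 - 1805| = 552
552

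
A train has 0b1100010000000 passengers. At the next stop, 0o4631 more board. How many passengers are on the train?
Convert 0b1100010000000 (binary) → 4096 + 2048 + 128 = 6272 (decimal)
Convert 0o4631 (octal) → 4×512 + 6×64 + 3×8 + 1 = 2457 (decimal)
Compute 6272 + 2457 = 8729
8729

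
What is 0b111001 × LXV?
Convert 0b111001 (binary) → 32 + 16 + 8 + 1 = 57 (decimal)
Convert LXV (Roman numeral) → 50 + 10 + 5 = 65 (decimal)
Compute 57 × 65 = 3705
3705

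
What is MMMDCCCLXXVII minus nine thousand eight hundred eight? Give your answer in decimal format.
Convert MMMDCCCLXXVII (Roman numeral) → 1000 + 1000 + 1000 + 500 + 100 + 100 + 100 + 50 + 10 + 10 + 5 + 1 + 1 = 3877 (decimal)
Convert nine thousand eight hundred eight (English words) → 9×1000 + 8×100 + 8 = 9808 (decimal)
Compute 3877 - 9808 = -5931
-5931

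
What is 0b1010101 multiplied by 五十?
Convert 0b1010101 (binary) → 64 + 16 + 4 + 1 = 85 (decimal)
Convert 五十 (Chinese numeral) → 5×10 = 50 (decimal)
Compute 85 × 50 = 4250
4250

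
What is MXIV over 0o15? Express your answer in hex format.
Convert MXIV (Roman numeral) → 1000 + 10 + 4 = 1014 (decimal)
Convert 0o15 (octal) → 1×8 + 5 = 13 (decimal)
Compute 1014 ÷ 13 = 78
Convert 78 (decimal) → 78 = 4×16 + 14 → 0x4E (hexadecimal)
0x4E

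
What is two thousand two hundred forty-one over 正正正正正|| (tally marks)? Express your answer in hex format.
Convert two thousand two hundred forty-one (English words) → 2×1000 + 2×100 + 41 = 2241 (decimal)
Convert 正正正正正|| (tally marks) → 5 + 5 + 5 + 5 + 5 + 2 = 27 (decimal)
Compute 2241 ÷ 27 = 83
Convert 83 (decimal) → 83 = 5×16 + 3 → 0x53 (hexadecimal)
0x53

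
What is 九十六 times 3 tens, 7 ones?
Convert 九十六 (Chinese numeral) → 9×10 + 6 = 96 (decimal)
Convert 3 tens, 7 ones (place-value notation) → 3×10 + 7 = 37 (decimal)
Compute 96 × 37 = 3552
3552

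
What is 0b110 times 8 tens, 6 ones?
Convert 0b110 (binary) → 4 + 2 = 6 (decimal)
Convert 8 tens, 6 ones (place-value notation) → 8×10 + 6 = 86 (decimal)
Compute 6 × 86 = 516
516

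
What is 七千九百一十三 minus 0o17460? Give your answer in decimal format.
Convert 七千九百一十三 (Chinese numeral) → 7×1000 + 9×100 + 1×10 + 3 = 7913 (decimal)
Convert 0o17460 (octal) → 1×4096 + 7×512 + 4×64 + 6×8 = 7984 (decimal)
Compute 7913 - 7984 = -71
-71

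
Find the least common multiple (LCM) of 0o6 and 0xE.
Convert 0o6 (octal) → 6 (decimal)
Convert 0xE (hexadecimal) → 14 (decimal)
Compute lcm(6, 14) = 42
42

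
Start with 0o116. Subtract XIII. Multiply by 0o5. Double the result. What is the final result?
Convert 0o116 (octal) → 1×64 + 1×8 + 6 = 78 (decimal)
Start: 78
Convert XIII (Roman numeral) → 10 + 1 + 1 + 1 = 13 (decimal)
78 - 13 = 65
Convert 0o5 (octal) → 5 (decimal)
65 × 5 = 325
325 × 2 = 650
650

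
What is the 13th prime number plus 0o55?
The 13th prime number = 41
Convert 0o55 (octal) → 5×8 + 5 = 45 (decimal)
Compute 41 + 45 = 86
86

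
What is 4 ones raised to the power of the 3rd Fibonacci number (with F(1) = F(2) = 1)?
Convert 4 ones (place-value notation) → 4 (decimal)
Convert the 3rd Fibonacci number (with F(1) = F(2) = 1) (Fibonacci index) → 1, 1, 2 → 2 (decimal)
Compute 4 ^ 2 = 16
16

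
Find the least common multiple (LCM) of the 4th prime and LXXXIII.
Convert the 4th prime (prime index) → 7 (decimal)
Convert LXXXIII (Roman numeral) → 50 + 10 + 10 + 10 + 1 + 1 + 1 = 83 (decimal)
Compute lcm(7, 83) = 581
581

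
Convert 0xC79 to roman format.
Convert 0xC79 (hexadecimal) → 12×256 + 7×16 + 9 = 3193 (decimal)
Convert 3193 (decimal) → 3193 = 1000 + 1000 + 1000 + 100 + 90 + 1 + 1 + 1 → MMMCXCIII (Roman numeral)
MMMCXCIII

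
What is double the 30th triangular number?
The 30th triangular number = 30×31/2 = 465
Compute 465 × 2 = 930
930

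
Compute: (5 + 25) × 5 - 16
Parentheses first: 5 + 25 = 30
Multiply: 30 × 5 = 150
Subtract: 150 - 16 = 134
134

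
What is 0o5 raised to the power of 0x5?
Convert 0o5 (octal) → 5 (decimal)
Convert 0x5 (hexadecimal) → 5 (decimal)
Compute 5 ^ 5 = 3125
3125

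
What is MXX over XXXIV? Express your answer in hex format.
Convert MXX (Roman numeral) → 1000 + 10 + 10 = 1020 (decimal)
Convert XXXIV (Roman numeral) → 10 + 10 + 10 + 4 = 34 (decimal)
Compute 1020 ÷ 34 = 30
Convert 30 (decimal) → 30 = 1×16 + 14 → 0x1E (hexadecimal)
0x1E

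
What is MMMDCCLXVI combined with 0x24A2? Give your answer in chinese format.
Convert MMMDCCLXVI (Roman numeral) → 1000 + 1000 + 1000 + 500 + 100 + 100 + 50 + 10 + 5 + 1 = 3766 (decimal)
Convert 0x24A2 (hexadecimal) → 2×4096 + 4×256 + 10×16 + 2 = 9378 (decimal)
Compute 3766 + 9378 = 13144
Convert 13144 (decimal) → 13144 = 1×10000 + 3×1000 + 1×100 + 4×10 + 4 → 一万三千一百四十四 (Chinese numeral)
一万三千一百四十四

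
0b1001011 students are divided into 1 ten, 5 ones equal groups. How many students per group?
Convert 0b1001011 (binary) → 64 + 8 + 2 + 1 = 75 (decimal)
Convert 1 ten, 5 ones (place-value notation) → 1×10 + 5 = 15 (decimal)
Compute 75 ÷ 15 = 5
5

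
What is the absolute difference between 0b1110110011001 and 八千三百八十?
Convert 0b1110110011001 (binary) → 4096 + 2048 + 1024 + 256 + 128 + 16 + 8 + 1 = 7577 (decimal)
Convert 八千三百八十 (Chinese numeral) → 8×1000 + 3×100 + 8×10 = 8380 (decimal)
Compute |7577 - 8380| = 803
803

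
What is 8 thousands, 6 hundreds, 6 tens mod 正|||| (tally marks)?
Convert 8 thousands, 6 hundreds, 6 tens (place-value notation) → 8×1000 + 6×100 + 6×10 = 8660 (decimal)
Convert 正|||| (tally marks) → 5 + 4 = 9 (decimal)
Compute 8660 mod 9 = 2
2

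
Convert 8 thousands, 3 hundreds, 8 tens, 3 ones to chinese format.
Convert 8 thousands, 3 hundreds, 8 tens, 3 ones (place-value notation) → 8×1000 + 3×100 + 8×10 + 3 = 8383 (decimal)
Convert 8383 (decimal) → 8383 = 8×1000 + 3×100 + 8×10 + 3 → 八千三百八十三 (Chinese numeral)
八千三百八十三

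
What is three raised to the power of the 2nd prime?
Convert three (English words) → 3 (decimal)
Convert the 2nd prime (prime index) → 3 (decimal)
Compute 3 ^ 3 = 27
27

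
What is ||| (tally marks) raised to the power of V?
Convert ||| (tally marks) → 3 (decimal)
Convert V (Roman numeral) → 5 (decimal)
Compute 3 ^ 5 = 243
243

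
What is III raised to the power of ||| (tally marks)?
Convert III (Roman numeral) → 1 + 1 + 1 = 3 (decimal)
Convert ||| (tally marks) → 3 (decimal)
Compute 3 ^ 3 = 27
27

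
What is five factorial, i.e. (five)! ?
Convert five (English words) → 5 (decimal)
Compute 5! = 120
120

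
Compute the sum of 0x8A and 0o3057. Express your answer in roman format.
Convert 0x8A (hexadecimal) → 8×16 + 10 = 138 (decimal)
Convert 0o3057 (octal) → 3×512 + 5×8 + 7 = 1583 (decimal)
Compute 138 + 1583 = 1721
Convert 1721 (decimal) → 1721 = 1000 + 500 + 100 + 100 + 10 + 10 + 1 → MDCCXXI (Roman numeral)
MDCCXXI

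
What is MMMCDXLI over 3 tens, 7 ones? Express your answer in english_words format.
Convert MMMCDXLI (Roman numeral) → 1000 + 1000 + 1000 + 400 + 40 + 1 = 3441 (decimal)
Convert 3 tens, 7 ones (place-value notation) → 3×10 + 7 = 37 (decimal)
Compute 3441 ÷ 37 = 93
Convert 93 (decimal) → ninety-three (English words)
ninety-three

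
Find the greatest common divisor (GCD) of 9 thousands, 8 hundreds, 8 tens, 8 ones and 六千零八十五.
Convert 9 thousands, 8 hundreds, 8 tens, 8 ones (place-value notation) → 9×1000 + 8×100 + 8×10 + 8 = 9888 (decimal)
Convert 六千零八十五 (Chinese numeral) → 6×1000 + 8×10 + 5 = 6085 (decimal)
Compute gcd(9888, 6085) = 1
1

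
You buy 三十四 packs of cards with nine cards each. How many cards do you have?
Convert nine (English words) → 9 (decimal)
Convert 三十四 (Chinese numeral) → 3×10 + 4 = 34 (decimal)
Compute 9 × 34 = 306
306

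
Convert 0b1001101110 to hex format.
Convert 0b1001101110 (binary) → 512 + 64 + 32 + 8 + 4 + 2 = 622 (decimal)
Convert 622 (decimal) → 622 = 2×256 + 6×16 + 14 → 0x26E (hexadecimal)
0x26E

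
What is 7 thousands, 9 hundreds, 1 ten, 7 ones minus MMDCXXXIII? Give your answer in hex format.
Convert 7 thousands, 9 hundreds, 1 ten, 7 ones (place-value notation) → 7×1000 + 9×100 + 1×10 + 7 = 7917 (decimal)
Convert MMDCXXXIII (Roman numeral) → 1000 + 1000 + 500 + 100 + 10 + 10 + 10 + 1 + 1 + 1 = 2633 (decimal)
Compute 7917 - 2633 = 5284
Convert 5284 (decimal) → 5284 = 1×4096 + 4×256 + 10×16 + 4 → 0x14A4 (hexadecimal)
0x14A4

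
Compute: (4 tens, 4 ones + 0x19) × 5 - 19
Convert 4 tens, 4 ones (place-value notation) → 4×10 + 4 = 44 (decimal)
Convert 0x19 (hexadecimal) → 1×16 + 9 = 25 (decimal)
Expression in decimal: (44 + 25) × 5 - 19
Parentheses first: 44 + 25 = 69
Multiply: 69 × 5 = 345
Subtract: 345 - 19 = 326
326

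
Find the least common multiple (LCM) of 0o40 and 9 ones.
Convert 0o40 (octal) → 4×8 = 32 (decimal)
Convert 9 ones (place-value notation) → 9 (decimal)
Compute lcm(32, 9) = 288
288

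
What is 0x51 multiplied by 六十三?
Convert 0x51 (hexadecimal) → 5×16 + 1 = 81 (decimal)
Convert 六十三 (Chinese numeral) → 6×10 + 3 = 63 (decimal)
Compute 81 × 63 = 5103
5103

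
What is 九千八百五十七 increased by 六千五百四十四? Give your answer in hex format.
Convert 九千八百五十七 (Chinese numeral) → 9×1000 + 8×100 + 5×10 + 7 = 9857 (decimal)
Convert 六千五百四十四 (Chinese numeral) → 6×1000 + 5×100 + 4×10 + 4 = 6544 (decimal)
Compute 9857 + 6544 = 16401
Convert 16401 (decimal) → 16401 = 4×4096 + 1×16 + 1 → 0x4011 (hexadecimal)
0x4011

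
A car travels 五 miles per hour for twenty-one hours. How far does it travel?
Convert 五 (Chinese numeral) → 5 (decimal)
Convert twenty-one (English words) → 21 (decimal)
Compute 5 × 21 = 105
105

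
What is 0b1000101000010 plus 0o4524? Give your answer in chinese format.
Convert 0b1000101000010 (binary) → 4096 + 256 + 64 + 2 = 4418 (decimal)
Convert 0o4524 (octal) → 4×512 + 5×64 + 2×8 + 4 = 2388 (decimal)
Compute 4418 + 2388 = 6806
Convert 6806 (decimal) → 6806 = 6×1000 + 8×100 + 6 → 六千八百零六 (Chinese numeral)
六千八百零六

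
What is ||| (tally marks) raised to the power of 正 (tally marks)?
Convert ||| (tally marks) → 3 (decimal)
Convert 正 (tally marks) → 5 (decimal)
Compute 3 ^ 5 = 243
243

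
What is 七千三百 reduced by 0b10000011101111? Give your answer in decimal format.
Convert 七千三百 (Chinese numeral) → 7×1000 + 3×100 = 7300 (decimal)
Convert 0b10000011101111 (binary) → 8192 + 128 + 64 + 32 + 8 + 4 + 2 + 1 = 8431 (decimal)
Compute 7300 - 8431 = -1131
-1131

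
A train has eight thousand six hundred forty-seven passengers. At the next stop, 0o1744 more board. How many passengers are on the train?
Convert eight thousand six hundred forty-seven (English words) → 8×1000 + 6×100 + 47 = 8647 (decimal)
Convert 0o1744 (octal) → 1×512 + 7×64 + 4×8 + 4 = 996 (decimal)
Compute 8647 + 996 = 9643
9643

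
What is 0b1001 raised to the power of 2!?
Convert 0b1001 (binary) → 8 + 1 = 9 (decimal)
Convert 2! (factorial) → 2 (decimal)
Compute 9 ^ 2 = 81
81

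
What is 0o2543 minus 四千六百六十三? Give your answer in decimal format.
Convert 0o2543 (octal) → 2×512 + 5×64 + 4×8 + 3 = 1379 (decimal)
Convert 四千六百六十三 (Chinese numeral) → 4×1000 + 6×100 + 6×10 + 3 = 4663 (decimal)
Compute 1379 - 4663 = -3284
-3284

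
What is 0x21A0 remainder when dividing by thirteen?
Convert 0x21A0 (hexadecimal) → 2×4096 + 1×256 + 10×16 = 8608 (decimal)
Convert thirteen (English words) → 13 (decimal)
Compute 8608 mod 13 = 2
2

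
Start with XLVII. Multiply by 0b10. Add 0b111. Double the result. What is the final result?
Convert XLVII (Roman numeral) → 40 + 5 + 1 + 1 = 47 (decimal)
Start: 47
Convert 0b10 (binary) → 2 (decimal)
47 × 2 = 94
Convert 0b111 (binary) → 4 + 2 + 1 = 7 (decimal)
94 + 7 = 101
101 × 2 = 202
202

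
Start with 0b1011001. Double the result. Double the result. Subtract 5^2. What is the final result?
Convert 0b1011001 (binary) → 64 + 16 + 8 + 1 = 89 (decimal)
Start: 89
89 × 2 = 178
178 × 2 = 356
Convert 5^2 (power) → 25 (decimal)
356 - 25 = 331
331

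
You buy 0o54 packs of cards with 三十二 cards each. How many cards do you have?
Convert 三十二 (Chinese numeral) → 3×10 + 2 = 32 (decimal)
Convert 0o54 (octal) → 5×8 + 4 = 44 (decimal)
Compute 32 × 44 = 1408
1408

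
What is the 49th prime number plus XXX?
The 49th prime number = 227
Convert XXX (Roman numeral) → 10 + 10 + 10 = 30 (decimal)
Compute 227 + 30 = 257
257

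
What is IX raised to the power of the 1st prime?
Convert IX (Roman numeral) → 9 (decimal)
Convert the 1st prime (prime index) → 2 (decimal)
Compute 9 ^ 2 = 81
81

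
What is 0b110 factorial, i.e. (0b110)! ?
Convert 0b110 (binary) → 4 + 2 = 6 (decimal)
Compute 6! = 720
720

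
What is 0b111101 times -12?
Convert 0b111101 (binary) → 32 + 16 + 8 + 4 + 1 = 61 (decimal)
Compute 61 × -12 = -732
-732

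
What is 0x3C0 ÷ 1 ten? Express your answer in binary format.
Convert 0x3C0 (hexadecimal) → 3×256 + 12×16 = 960 (decimal)
Convert 1 ten (place-value notation) → 1×10 = 10 (decimal)
Compute 960 ÷ 10 = 96
Convert 96 (decimal) → 96 = 64 + 32 → 0b1100000 (binary)
0b1100000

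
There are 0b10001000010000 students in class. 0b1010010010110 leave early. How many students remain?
Convert 0b10001000010000 (binary) → 8192 + 512 + 16 = 8720 (decimal)
Convert 0b1010010010110 (binary) → 4096 + 1024 + 128 + 16 + 4 + 2 = 5270 (decimal)
Compute 8720 - 5270 = 3450
3450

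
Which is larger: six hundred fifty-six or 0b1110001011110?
Convert six hundred fifty-six (English words) → 6×100 + 56 = 656 (decimal)
Convert 0b1110001011110 (binary) → 4096 + 2048 + 1024 + 64 + 16 + 8 + 4 + 2 = 7262 (decimal)
Compare 656 vs 7262: larger = 7262
7262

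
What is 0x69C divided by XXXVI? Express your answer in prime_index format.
Convert 0x69C (hexadecimal) → 6×256 + 9×16 + 12 = 1692 (decimal)
Convert XXXVI (Roman numeral) → 10 + 10 + 10 + 5 + 1 = 36 (decimal)
Compute 1692 ÷ 36 = 47
Convert 47 (decimal) → the 15th prime (prime index)
the 15th prime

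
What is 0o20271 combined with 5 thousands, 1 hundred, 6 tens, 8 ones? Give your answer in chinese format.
Convert 0o20271 (octal) → 2×4096 + 2×64 + 7×8 + 1 = 8377 (decimal)
Convert 5 thousands, 1 hundred, 6 tens, 8 ones (place-value notation) → 5×1000 + 1×100 + 6×10 + 8 = 5168 (decimal)
Compute 8377 + 5168 = 13545
Convert 13545 (decimal) → 13545 = 1×10000 + 3×1000 + 5×100 + 4×10 + 5 → 一万三千五百四十五 (Chinese numeral)
一万三千五百四十五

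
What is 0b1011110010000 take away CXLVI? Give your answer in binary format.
Convert 0b1011110010000 (binary) → 4096 + 1024 + 512 + 256 + 128 + 16 = 6032 (decimal)
Convert CXLVI (Roman numeral) → 100 + 40 + 5 + 1 = 146 (decimal)
Compute 6032 - 146 = 5886
Convert 5886 (decimal) → 5886 = 4096 + 1024 + 512 + 128 + 64 + 32 + 16 + 8 + 4 + 2 → 0b1011011111110 (binary)
0b1011011111110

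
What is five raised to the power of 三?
Convert five (English words) → 5 (decimal)
Convert 三 (Chinese numeral) → 3 (decimal)
Compute 5 ^ 3 = 125
125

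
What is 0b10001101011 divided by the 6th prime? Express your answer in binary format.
Convert 0b10001101011 (binary) → 1024 + 64 + 32 + 8 + 2 + 1 = 1131 (decimal)
Convert the 6th prime (prime index) → 13 (decimal)
Compute 1131 ÷ 13 = 87
Convert 87 (decimal) → 87 = 64 + 16 + 4 + 2 + 1 → 0b1010111 (binary)
0b1010111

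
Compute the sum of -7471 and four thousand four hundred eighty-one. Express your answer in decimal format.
Convert four thousand four hundred eighty-one (English words) → 4×1000 + 4×100 + 81 = 4481 (decimal)
Compute -7471 + 4481 = -2990
-2990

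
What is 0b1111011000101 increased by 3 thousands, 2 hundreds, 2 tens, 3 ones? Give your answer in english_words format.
Convert 0b1111011000101 (binary) → 4096 + 2048 + 1024 + 512 + 128 + 64 + 4 + 1 = 7877 (decimal)
Convert 3 thousands, 2 hundreds, 2 tens, 3 ones (place-value notation) → 3×1000 + 2×100 + 2×10 + 3 = 3223 (decimal)
Compute 7877 + 3223 = 11100
Convert 11100 (decimal) → 11100 = 11×1000 + 1×100 → eleven thousand one hundred (English words)
eleven thousand one hundred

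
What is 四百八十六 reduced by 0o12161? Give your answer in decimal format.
Convert 四百八十六 (Chinese numeral) → 4×100 + 8×10 + 6 = 486 (decimal)
Convert 0o12161 (octal) → 1×4096 + 2×512 + 1×64 + 6×8 + 1 = 5233 (decimal)
Compute 486 - 5233 = -4747
-4747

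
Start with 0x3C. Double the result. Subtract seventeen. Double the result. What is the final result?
Convert 0x3C (hexadecimal) → 3×16 + 12 = 60 (decimal)
Start: 60
60 × 2 = 120
Convert seventeen (English words) → 17 (decimal)
120 - 17 = 103
103 × 2 = 206
206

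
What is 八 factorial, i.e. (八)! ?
Convert 八 (Chinese numeral) → 8 (decimal)
Compute 8! = 40320
40320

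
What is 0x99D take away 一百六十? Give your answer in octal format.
Convert 0x99D (hexadecimal) → 9×256 + 9×16 + 13 = 2461 (decimal)
Convert 一百六十 (Chinese numeral) → 1×100 + 6×10 = 160 (decimal)
Compute 2461 - 160 = 2301
Convert 2301 (decimal) → 2301 = 4×512 + 3×64 + 7×8 + 5 → 0o4375 (octal)
0o4375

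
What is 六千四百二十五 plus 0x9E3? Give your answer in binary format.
Convert 六千四百二十五 (Chinese numeral) → 6×1000 + 4×100 + 2×10 + 5 = 6425 (decimal)
Convert 0x9E3 (hexadecimal) → 9×256 + 14×16 + 3 = 2531 (decimal)
Compute 6425 + 2531 = 8956
Convert 8956 (decimal) → 8956 = 8192 + 512 + 128 + 64 + 32 + 16 + 8 + 4 → 0b10001011111100 (binary)
0b10001011111100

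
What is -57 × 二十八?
Convert 二十八 (Chinese numeral) → 2×10 + 8 = 28 (decimal)
Compute -57 × 28 = -1596
-1596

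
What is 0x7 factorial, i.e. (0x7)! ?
Convert 0x7 (hexadecimal) → 7 (decimal)
Compute 7! = 5040
5040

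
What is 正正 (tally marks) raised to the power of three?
Convert 正正 (tally marks) → 5 + 5 = 10 (decimal)
Convert three (English words) → 3 (decimal)
Compute 10 ^ 3 = 1000
1000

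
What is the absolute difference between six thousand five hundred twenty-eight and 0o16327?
Convert six thousand five hundred twenty-eight (English words) → 6×1000 + 5×100 + 28 = 6528 (decimal)
Convert 0o16327 (octal) → 1×4096 + 6×512 + 3×64 + 2×8 + 7 = 7383 (decimal)
Compute |6528 - 7383| = 855
855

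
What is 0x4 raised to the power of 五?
Convert 0x4 (hexadecimal) → 4 (decimal)
Convert 五 (Chinese numeral) → 5 (decimal)
Compute 4 ^ 5 = 1024
1024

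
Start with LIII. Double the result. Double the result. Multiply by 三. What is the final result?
Convert LIII (Roman numeral) → 50 + 1 + 1 + 1 = 53 (decimal)
Start: 53
53 × 2 = 106
106 × 2 = 212
Convert 三 (Chinese numeral) → 3 (decimal)
212 × 3 = 636
636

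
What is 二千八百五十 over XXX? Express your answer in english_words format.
Convert 二千八百五十 (Chinese numeral) → 2×1000 + 8×100 + 5×10 = 2850 (decimal)
Convert XXX (Roman numeral) → 10 + 10 + 10 = 30 (decimal)
Compute 2850 ÷ 30 = 95
Convert 95 (decimal) → ninety-five (English words)
ninety-five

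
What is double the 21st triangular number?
The 21st triangular number = 21×22/2 = 231
Compute 231 × 2 = 462
462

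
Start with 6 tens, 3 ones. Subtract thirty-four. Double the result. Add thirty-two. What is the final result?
Convert 6 tens, 3 ones (place-value notation) → 6×10 + 3 = 63 (decimal)
Start: 63
Convert thirty-four (English words) → 34 (decimal)
63 - 34 = 29
29 × 2 = 58
Convert thirty-two (English words) → 32 (decimal)
58 + 32 = 90
90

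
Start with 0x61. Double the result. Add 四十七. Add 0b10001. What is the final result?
Convert 0x61 (hexadecimal) → 6×16 + 1 = 97 (decimal)
Start: 97
97 × 2 = 194
Convert 四十七 (Chinese numeral) → 4×10 + 7 = 47 (decimal)
194 + 47 = 241
Convert 0b10001 (binary) → 16 + 1 = 17 (decimal)
241 + 17 = 258
258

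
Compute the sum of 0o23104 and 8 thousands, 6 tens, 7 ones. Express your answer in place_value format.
Convert 0o23104 (octal) → 2×4096 + 3×512 + 1×64 + 4 = 9796 (decimal)
Convert 8 thousands, 6 tens, 7 ones (place-value notation) → 8×1000 + 6×10 + 7 = 8067 (decimal)
Compute 9796 + 8067 = 17863
Convert 17863 (decimal) → 17863 = 17×1000 + 8×100 + 6×10 + 3 → 17 thousands, 8 hundreds, 6 tens, 3 ones (place-value notation)
17 thousands, 8 hundreds, 6 tens, 3 ones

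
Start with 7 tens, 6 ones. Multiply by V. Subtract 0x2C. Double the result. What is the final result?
Convert 7 tens, 6 ones (place-value notation) → 7×10 + 6 = 76 (decimal)
Start: 76
Convert V (Roman numeral) → 5 (decimal)
76 × 5 = 380
Convert 0x2C (hexadecimal) → 2×16 + 12 = 44 (decimal)
380 - 44 = 336
336 × 2 = 672
672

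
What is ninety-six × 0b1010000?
Convert ninety-six (English words) → 96 (decimal)
Convert 0b1010000 (binary) → 64 + 16 = 80 (decimal)
Compute 96 × 80 = 7680
7680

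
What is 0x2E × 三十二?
Convert 0x2E (hexadecimal) → 2×16 + 14 = 46 (decimal)
Convert 三十二 (Chinese numeral) → 3×10 + 2 = 32 (decimal)
Compute 46 × 32 = 1472
1472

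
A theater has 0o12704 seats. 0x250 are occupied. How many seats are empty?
Convert 0o12704 (octal) → 1×4096 + 2×512 + 7×64 + 4 = 5572 (decimal)
Convert 0x250 (hexadecimal) → 2×256 + 5×16 = 592 (decimal)
Compute 5572 - 592 = 4980
4980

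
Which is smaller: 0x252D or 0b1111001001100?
Convert 0x252D (hexadecimal) → 2×4096 + 5×256 + 2×16 + 13 = 9517 (decimal)
Convert 0b1111001001100 (binary) → 4096 + 2048 + 1024 + 512 + 64 + 8 + 4 = 7756 (decimal)
Compare 9517 vs 7756: smaller = 7756
7756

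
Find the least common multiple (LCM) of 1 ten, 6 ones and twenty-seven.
Convert 1 ten, 6 ones (place-value notation) → 1×10 + 6 = 16 (decimal)
Convert twenty-seven (English words) → 27 (decimal)
Compute lcm(16, 27) = 432
432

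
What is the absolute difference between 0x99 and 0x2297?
Convert 0x99 (hexadecimal) → 9×16 + 9 = 153 (decimal)
Convert 0x2297 (hexadecimal) → 2×4096 + 2×256 + 9×16 + 7 = 8855 (decimal)
Compute |153 - 8855| = 8702
8702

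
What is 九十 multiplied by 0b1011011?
Convert 九十 (Chinese numeral) → 9×10 = 90 (decimal)
Convert 0b1011011 (binary) → 64 + 16 + 8 + 2 + 1 = 91 (decimal)
Compute 90 × 91 = 8190
8190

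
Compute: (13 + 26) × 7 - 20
Parentheses first: 13 + 26 = 39
Multiply: 39 × 7 = 273
Subtract: 273 - 20 = 253
253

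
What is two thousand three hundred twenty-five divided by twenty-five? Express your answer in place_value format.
Convert two thousand three hundred twenty-five (English words) → 2×1000 + 3×100 + 25 = 2325 (decimal)
Convert twenty-five (English words) → 25 (decimal)
Compute 2325 ÷ 25 = 93
Convert 93 (decimal) → 93 = 9×10 + 3 → 9 tens, 3 ones (place-value notation)
9 tens, 3 ones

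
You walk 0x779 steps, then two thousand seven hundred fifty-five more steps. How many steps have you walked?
Convert 0x779 (hexadecimal) → 7×256 + 7×16 + 9 = 1913 (decimal)
Convert two thousand seven hundred fifty-five (English words) → 2×1000 + 7×100 + 55 = 2755 (decimal)
Compute 1913 + 2755 = 4668
4668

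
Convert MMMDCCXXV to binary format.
Convert MMMDCCXXV (Roman numeral) → 1000 + 1000 + 1000 + 500 + 100 + 100 + 10 + 10 + 5 = 3725 (decimal)
Convert 3725 (decimal) → 3725 = 2048 + 1024 + 512 + 128 + 8 + 4 + 1 → 0b111010001101 (binary)
0b111010001101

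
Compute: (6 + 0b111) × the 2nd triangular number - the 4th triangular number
Convert 0b111 (binary) → 4 + 2 + 1 = 7 (decimal)
Convert the 2nd triangular number (triangular index) → 2×3/2 = 3 (decimal)
Convert the 4th triangular number (triangular index) → 4×5/2 = 10 (decimal)
Expression in decimal: (6 + 7) × 3 - 10
Parentheses first: 6 + 7 = 13
Multiply: 13 × 3 = 39
Subtract: 39 - 10 = 29
29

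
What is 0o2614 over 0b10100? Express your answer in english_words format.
Convert 0o2614 (octal) → 2×512 + 6×64 + 1×8 + 4 = 1420 (decimal)
Convert 0b10100 (binary) → 16 + 4 = 20 (decimal)
Compute 1420 ÷ 20 = 71
Convert 71 (decimal) → seventy-one (English words)
seventy-one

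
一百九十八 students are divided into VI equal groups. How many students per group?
Convert 一百九十八 (Chinese numeral) → 1×100 + 9×10 + 8 = 198 (decimal)
Convert VI (Roman numeral) → 5 + 1 = 6 (decimal)
Compute 198 ÷ 6 = 33
33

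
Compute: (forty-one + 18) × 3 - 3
Convert forty-one (English words) → 41 (decimal)
Expression in decimal: (41 + 18) × 3 - 3
Parentheses first: 41 + 18 = 59
Multiply: 59 × 3 = 177
Subtract: 177 - 3 = 174
174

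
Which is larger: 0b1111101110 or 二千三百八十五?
Convert 0b1111101110 (binary) → 512 + 256 + 128 + 64 + 32 + 8 + 4 + 2 = 1006 (decimal)
Convert 二千三百八十五 (Chinese numeral) → 2×1000 + 3×100 + 8×10 + 5 = 2385 (decimal)
Compare 1006 vs 2385: larger = 2385
2385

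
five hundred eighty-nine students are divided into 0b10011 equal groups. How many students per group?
Convert five hundred eighty-nine (English words) → 5×100 + 89 = 589 (decimal)
Convert 0b10011 (binary) → 16 + 2 + 1 = 19 (decimal)
Compute 589 ÷ 19 = 31
31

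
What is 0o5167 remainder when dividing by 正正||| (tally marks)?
Convert 0o5167 (octal) → 5×512 + 1×64 + 6×8 + 7 = 2679 (decimal)
Convert 正正||| (tally marks) → 5 + 5 + 3 = 13 (decimal)
Compute 2679 mod 13 = 1
1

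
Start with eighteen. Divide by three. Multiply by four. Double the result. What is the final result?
Convert eighteen (English words) → 18 (decimal)
Start: 18
Convert three (English words) → 3 (decimal)
18 ÷ 3 = 6
Convert four (English words) → 4 (decimal)
6 × 4 = 24
24 × 2 = 48
48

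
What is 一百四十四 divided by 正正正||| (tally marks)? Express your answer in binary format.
Convert 一百四十四 (Chinese numeral) → 1×100 + 4×10 + 4 = 144 (decimal)
Convert 正正正||| (tally marks) → 5 + 5 + 5 + 3 = 18 (decimal)
Compute 144 ÷ 18 = 8
Convert 8 (decimal) → 0b1000 (binary)
0b1000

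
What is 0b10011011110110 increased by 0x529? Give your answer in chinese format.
Convert 0b10011011110110 (binary) → 8192 + 1024 + 512 + 128 + 64 + 32 + 16 + 4 + 2 = 9974 (decimal)
Convert 0x529 (hexadecimal) → 5×256 + 2×16 + 9 = 1321 (decimal)
Compute 9974 + 1321 = 11295
Convert 11295 (decimal) → 11295 = 1×10000 + 1×1000 + 2×100 + 9×10 + 5 → 一万一千二百九十五 (Chinese numeral)
一万一千二百九十五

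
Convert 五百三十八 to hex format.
Convert 五百三十八 (Chinese numeral) → 5×100 + 3×10 + 8 = 538 (decimal)
Convert 538 (decimal) → 538 = 2×256 + 1×16 + 10 → 0x21A (hexadecimal)
0x21A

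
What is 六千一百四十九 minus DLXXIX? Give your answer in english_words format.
Convert 六千一百四十九 (Chinese numeral) → 6×1000 + 1×100 + 4×10 + 9 = 6149 (decimal)
Convert DLXXIX (Roman numeral) → 500 + 50 + 10 + 10 + 9 = 579 (decimal)
Compute 6149 - 579 = 5570
Convert 5570 (decimal) → 5570 = 5×1000 + 5×100 + 70 → five thousand five hundred seventy (English words)
five thousand five hundred seventy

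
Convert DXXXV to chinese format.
Convert DXXXV (Roman numeral) → 500 + 10 + 10 + 10 + 5 = 535 (decimal)
Convert 535 (decimal) → 535 = 5×100 + 3×10 + 5 → 五百三十五 (Chinese numeral)
五百三十五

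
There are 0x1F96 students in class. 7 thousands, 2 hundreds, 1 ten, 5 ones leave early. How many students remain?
Convert 0x1F96 (hexadecimal) → 1×4096 + 15×256 + 9×16 + 6 = 8086 (decimal)
Convert 7 thousands, 2 hundreds, 1 ten, 5 ones (place-value notation) → 7×1000 + 2×100 + 1×10 + 5 = 7215 (decimal)
Compute 8086 - 7215 = 871
871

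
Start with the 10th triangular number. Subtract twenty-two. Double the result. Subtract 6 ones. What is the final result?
Convert the 10th triangular number (triangular index) → 10×11/2 = 55 (decimal)
Start: 55
Convert twenty-two (English words) → 22 (decimal)
55 - 22 = 33
33 × 2 = 66
Convert 6 ones (place-value notation) → 6 (decimal)
66 - 6 = 60
60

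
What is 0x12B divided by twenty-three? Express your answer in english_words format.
Convert 0x12B (hexadecimal) → 1×256 + 2×16 + 11 = 299 (decimal)
Convert twenty-three (English words) → 23 (decimal)
Compute 299 ÷ 23 = 13
Convert 13 (decimal) → thirteen (English words)
thirteen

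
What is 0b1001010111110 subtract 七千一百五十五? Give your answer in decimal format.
Convert 0b1001010111110 (binary) → 4096 + 512 + 128 + 32 + 16 + 8 + 4 + 2 = 4798 (decimal)
Convert 七千一百五十五 (Chinese numeral) → 7×1000 + 1×100 + 5×10 + 5 = 7155 (decimal)
Compute 4798 - 7155 = -2357
-2357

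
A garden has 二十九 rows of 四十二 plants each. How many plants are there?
Convert 四十二 (Chinese numeral) → 4×10 + 2 = 42 (decimal)
Convert 二十九 (Chinese numeral) → 2×10 + 9 = 29 (decimal)
Compute 42 × 29 = 1218
1218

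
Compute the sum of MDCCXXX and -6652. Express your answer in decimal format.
Convert MDCCXXX (Roman numeral) → 1000 + 500 + 100 + 100 + 10 + 10 + 10 = 1730 (decimal)
Compute 1730 + -6652 = -4922
-4922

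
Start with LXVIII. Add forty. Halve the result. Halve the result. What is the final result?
Convert LXVIII (Roman numeral) → 50 + 10 + 5 + 1 + 1 + 1 = 68 (decimal)
Start: 68
Convert forty (English words) → 40 (decimal)
68 + 40 = 108
108 ÷ 2 = 54
54 ÷ 2 = 27
27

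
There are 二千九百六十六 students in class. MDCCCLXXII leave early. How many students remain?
Convert 二千九百六十六 (Chinese numeral) → 2×1000 + 9×100 + 6×10 + 6 = 2966 (decimal)
Convert MDCCCLXXII (Roman numeral) → 1000 + 500 + 100 + 100 + 100 + 50 + 10 + 10 + 1 + 1 = 1872 (decimal)
Compute 2966 - 1872 = 1094
1094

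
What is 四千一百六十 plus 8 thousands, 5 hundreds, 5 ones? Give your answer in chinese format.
Convert 四千一百六十 (Chinese numeral) → 4×1000 + 1×100 + 6×10 = 4160 (decimal)
Convert 8 thousands, 5 hundreds, 5 ones (place-value notation) → 8×1000 + 5×100 + 5 = 8505 (decimal)
Compute 4160 + 8505 = 12665
Convert 12665 (decimal) → 12665 = 1×10000 + 2×1000 + 6×100 + 6×10 + 5 → 一万二千六百六十五 (Chinese numeral)
一万二千六百六十五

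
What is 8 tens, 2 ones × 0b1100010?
Convert 8 tens, 2 ones (place-value notation) → 8×10 + 2 = 82 (decimal)
Convert 0b1100010 (binary) → 64 + 32 + 2 = 98 (decimal)
Compute 82 × 98 = 8036
8036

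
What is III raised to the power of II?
Convert III (Roman numeral) → 1 + 1 + 1 = 3 (decimal)
Convert II (Roman numeral) → 1 + 1 = 2 (decimal)
Compute 3 ^ 2 = 9
9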